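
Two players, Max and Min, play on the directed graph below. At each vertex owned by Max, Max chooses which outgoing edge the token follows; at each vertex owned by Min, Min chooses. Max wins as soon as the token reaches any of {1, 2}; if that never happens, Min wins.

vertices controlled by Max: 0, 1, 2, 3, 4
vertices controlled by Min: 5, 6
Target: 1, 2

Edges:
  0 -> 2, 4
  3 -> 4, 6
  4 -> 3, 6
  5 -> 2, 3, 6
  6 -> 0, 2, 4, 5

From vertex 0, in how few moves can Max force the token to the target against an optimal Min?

A0 = {1, 2}
A1: add {0} — 0 (Max) has 0→2.
A2 = A1; e.g. 3 (Max) has no edge into A1. Fixed point.
0 enters the attractor at level 1, so Max can force the target in 1 move from there.

1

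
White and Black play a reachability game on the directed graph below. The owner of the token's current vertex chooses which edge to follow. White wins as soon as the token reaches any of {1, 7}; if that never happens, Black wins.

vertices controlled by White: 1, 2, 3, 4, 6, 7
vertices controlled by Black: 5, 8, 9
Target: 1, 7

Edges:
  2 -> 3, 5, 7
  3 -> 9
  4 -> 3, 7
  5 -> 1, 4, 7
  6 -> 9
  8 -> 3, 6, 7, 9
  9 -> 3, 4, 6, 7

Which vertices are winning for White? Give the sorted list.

1, 2, 4, 5, 7

A0 = {1, 7}
A1: add {2, 4} — 2 (White) has 2→7; 4 (White) has 4→7.
A2: add {5} — 5 (Black): all of {1, 4, 7} already in.
A3 = A2; e.g. 3 (White) has no edge into A2. Fixed point.
White's winning region = {1, 2, 4, 5, 7}.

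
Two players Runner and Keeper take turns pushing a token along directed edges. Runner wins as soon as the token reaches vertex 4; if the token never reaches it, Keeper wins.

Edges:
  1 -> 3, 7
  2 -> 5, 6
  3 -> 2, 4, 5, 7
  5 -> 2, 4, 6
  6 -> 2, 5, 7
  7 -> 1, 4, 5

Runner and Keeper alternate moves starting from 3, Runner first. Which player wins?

Track states (vertex, player-to-move).
A0 = {(4,Runner), (4,Keeper)}
A1: add {(3,Runner), (5,Runner), (7,Runner)}.
(3,Runner) ∈ A1 ⇒ Runner forces the target.

Runner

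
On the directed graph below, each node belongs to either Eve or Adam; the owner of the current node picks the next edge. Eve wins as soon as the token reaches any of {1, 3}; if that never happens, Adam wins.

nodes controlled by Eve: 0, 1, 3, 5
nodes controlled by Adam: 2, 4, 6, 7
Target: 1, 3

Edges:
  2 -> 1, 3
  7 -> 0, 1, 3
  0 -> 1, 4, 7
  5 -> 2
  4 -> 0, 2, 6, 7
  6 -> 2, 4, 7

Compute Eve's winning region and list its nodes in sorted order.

0, 1, 2, 3, 5, 7

A0 = {1, 3}
A1: add {0, 2} — 0 (Eve) has 0→1; 2 (Adam): all of {1, 3} already in.
A2: add {5, 7} — 5 (Eve) has 5→2; 7 (Adam): all of {0, 1, 3} already in.
A3 = A2; e.g. 4 (Adam) can still go to 6. Fixed point.
Eve's winning region = {0, 1, 2, 3, 5, 7}.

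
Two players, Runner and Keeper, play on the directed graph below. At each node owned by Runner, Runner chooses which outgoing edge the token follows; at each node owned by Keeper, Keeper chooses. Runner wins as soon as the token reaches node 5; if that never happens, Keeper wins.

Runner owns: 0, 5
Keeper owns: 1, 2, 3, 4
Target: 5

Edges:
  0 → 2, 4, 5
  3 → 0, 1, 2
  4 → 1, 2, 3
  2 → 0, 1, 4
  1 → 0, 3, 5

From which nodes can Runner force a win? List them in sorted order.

0, 5

A0 = {5}
A1: add {0} — 0 (Runner) has 0→5.
A2 = A1; e.g. 1 (Keeper) can still go to 3. Fixed point.
Runner's winning region = {0, 5}.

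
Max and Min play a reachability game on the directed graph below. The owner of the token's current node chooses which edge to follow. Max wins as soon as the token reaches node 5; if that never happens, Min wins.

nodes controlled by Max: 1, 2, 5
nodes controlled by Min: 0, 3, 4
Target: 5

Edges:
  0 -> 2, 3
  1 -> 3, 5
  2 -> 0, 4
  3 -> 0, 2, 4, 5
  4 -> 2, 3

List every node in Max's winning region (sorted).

1, 5

A0 = {5}
A1: add {1} — 1 (Max) has 1→5.
A2 = A1; e.g. 0 (Min) can still go to 2. Fixed point.
Max's winning region = {1, 5}.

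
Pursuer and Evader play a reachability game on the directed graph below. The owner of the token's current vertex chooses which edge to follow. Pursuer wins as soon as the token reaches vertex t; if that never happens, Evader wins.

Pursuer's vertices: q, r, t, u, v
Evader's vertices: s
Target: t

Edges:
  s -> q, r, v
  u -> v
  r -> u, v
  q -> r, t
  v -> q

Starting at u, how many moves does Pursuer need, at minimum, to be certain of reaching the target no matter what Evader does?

A0 = {t}
A1: add {q} — q (Pursuer) has q→t.
A2: add {v} — v (Pursuer) has v→q.
A3: add {r, u} — r (Pursuer) has r→v; u (Pursuer) has u→v.
u enters the attractor at level 3, so Pursuer can force the target in 3 moves from there.

3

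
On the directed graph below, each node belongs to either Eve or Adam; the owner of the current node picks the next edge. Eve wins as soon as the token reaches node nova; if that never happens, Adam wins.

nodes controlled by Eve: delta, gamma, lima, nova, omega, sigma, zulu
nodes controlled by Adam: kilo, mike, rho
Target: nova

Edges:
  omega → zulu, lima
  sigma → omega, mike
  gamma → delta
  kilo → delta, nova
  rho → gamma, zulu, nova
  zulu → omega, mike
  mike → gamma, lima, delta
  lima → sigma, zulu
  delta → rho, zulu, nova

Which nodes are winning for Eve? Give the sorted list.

A0 = {nova}
A1: add {delta} — delta (Eve) has delta→nova.
A2: add {gamma, kilo} — gamma (Eve) has gamma→delta; kilo (Adam): all of {delta, nova} already in.
A3 = A2; e.g. omega (Eve) has no edge into A2. Fixed point.
Eve's winning region = {delta, gamma, kilo, nova}.

delta, gamma, kilo, nova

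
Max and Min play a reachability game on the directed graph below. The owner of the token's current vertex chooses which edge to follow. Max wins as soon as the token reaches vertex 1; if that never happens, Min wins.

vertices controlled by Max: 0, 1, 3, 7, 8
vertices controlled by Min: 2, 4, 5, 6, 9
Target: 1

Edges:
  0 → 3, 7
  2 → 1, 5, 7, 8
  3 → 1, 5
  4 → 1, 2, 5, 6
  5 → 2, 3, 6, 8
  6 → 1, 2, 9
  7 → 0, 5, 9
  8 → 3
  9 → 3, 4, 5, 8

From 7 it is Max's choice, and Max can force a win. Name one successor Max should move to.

0

A0 = {1}
A1: add {3} — 3 (Max) has 3→1.
A2: add {0, 8} — 0 (Max) has 0→3; 8 (Max) has 8→3.
A3: add {7} — 7 (Max) has 7→0.
A4 = A3; e.g. 2 (Min) can still go to 5. Fixed point.
From 7, successor 0 is in the attractor (rank 2); the other successors 5, 9 are not.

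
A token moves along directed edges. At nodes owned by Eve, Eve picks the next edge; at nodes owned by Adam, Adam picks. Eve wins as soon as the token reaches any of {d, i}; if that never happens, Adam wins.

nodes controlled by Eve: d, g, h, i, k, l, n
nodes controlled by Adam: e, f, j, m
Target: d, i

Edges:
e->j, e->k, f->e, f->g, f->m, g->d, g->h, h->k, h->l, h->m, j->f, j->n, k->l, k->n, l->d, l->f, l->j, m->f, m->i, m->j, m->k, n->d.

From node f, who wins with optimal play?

A0 = {d, i}
A1: add {g, l, n} — g (Eve) has g→d; l (Eve) has l→d; n (Eve) has n→d.
A2: add {h, k} — h (Eve) has h→l; k (Eve) has k→l.
A3 = A2; e.g. e (Adam) can still go to j. Fixed point.
f never enters the attractor, so Adam can avoid the target forever.

Adam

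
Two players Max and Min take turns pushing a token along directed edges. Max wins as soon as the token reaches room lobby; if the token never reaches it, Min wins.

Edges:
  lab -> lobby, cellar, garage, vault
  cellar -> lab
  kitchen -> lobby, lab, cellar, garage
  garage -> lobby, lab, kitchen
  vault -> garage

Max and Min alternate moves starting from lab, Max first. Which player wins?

Track states (vertex, player-to-move).
A0 = {(lobby,Max), (lobby,Min)}
A1: add {(lab,Max), (kitchen,Max), (garage,Max)}.
(lab,Max) ∈ A1 ⇒ Max forces the target.

Max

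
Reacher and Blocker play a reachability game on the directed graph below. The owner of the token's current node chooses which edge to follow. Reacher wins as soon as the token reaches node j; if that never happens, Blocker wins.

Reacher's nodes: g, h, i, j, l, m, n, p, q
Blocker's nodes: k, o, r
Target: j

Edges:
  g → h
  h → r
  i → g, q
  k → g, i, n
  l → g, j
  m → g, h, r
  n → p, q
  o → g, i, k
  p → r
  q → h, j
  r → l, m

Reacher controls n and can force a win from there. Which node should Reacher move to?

A0 = {j}
A1: add {l, q} — l (Reacher) has l→j; q (Reacher) has q→j.
A2: add {i, n} — i (Reacher) has i→q; n (Reacher) has n→q.
A3 = A2; e.g. g (Reacher) has no edge into A2. Fixed point.
From n, successor q is in the attractor (rank 1); the other successor p is not.

q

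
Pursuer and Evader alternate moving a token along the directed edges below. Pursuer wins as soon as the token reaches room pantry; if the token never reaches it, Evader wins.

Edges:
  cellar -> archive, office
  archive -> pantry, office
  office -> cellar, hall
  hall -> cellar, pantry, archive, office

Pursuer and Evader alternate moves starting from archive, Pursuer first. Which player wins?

Track states (vertex, player-to-move).
A0 = {(pantry,Pursuer), (pantry,Evader)}
A1: add {(archive,Pursuer), (hall,Pursuer)}.
(archive,Pursuer) ∈ A1 ⇒ Pursuer forces the target.

Pursuer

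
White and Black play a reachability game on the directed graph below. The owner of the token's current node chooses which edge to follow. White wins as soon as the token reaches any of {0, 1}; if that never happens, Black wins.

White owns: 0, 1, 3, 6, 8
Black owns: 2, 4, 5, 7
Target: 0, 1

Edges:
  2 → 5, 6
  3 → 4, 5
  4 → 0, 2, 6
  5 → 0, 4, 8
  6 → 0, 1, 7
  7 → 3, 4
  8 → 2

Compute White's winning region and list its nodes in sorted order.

A0 = {0, 1}
A1: add {6} — 6 (White) has 6→0.
A2 = A1; e.g. 2 (Black) can still go to 5. Fixed point.
White's winning region = {0, 1, 6}.

0, 1, 6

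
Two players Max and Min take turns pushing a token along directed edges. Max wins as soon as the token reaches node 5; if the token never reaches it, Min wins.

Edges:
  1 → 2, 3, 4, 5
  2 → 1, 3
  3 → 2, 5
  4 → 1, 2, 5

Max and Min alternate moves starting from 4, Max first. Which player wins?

Max

Track states (vertex, player-to-move).
A0 = {(5,Max), (5,Min)}
A1: add {(1,Max), (3,Max), (4,Max)}.
(4,Max) ∈ A1 ⇒ Max forces the target.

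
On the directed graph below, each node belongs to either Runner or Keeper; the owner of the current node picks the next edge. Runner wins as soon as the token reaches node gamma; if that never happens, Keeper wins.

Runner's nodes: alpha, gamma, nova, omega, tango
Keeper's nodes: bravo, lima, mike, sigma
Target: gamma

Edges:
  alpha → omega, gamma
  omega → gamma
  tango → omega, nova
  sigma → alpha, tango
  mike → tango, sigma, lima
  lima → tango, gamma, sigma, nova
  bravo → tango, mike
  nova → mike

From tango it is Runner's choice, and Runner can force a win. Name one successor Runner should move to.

A0 = {gamma}
A1: add {alpha, omega} — alpha (Runner) has alpha→gamma; omega (Runner) has omega→gamma.
A2: add {tango} — tango (Runner) has tango→omega.
A3: add {sigma} — sigma (Keeper): all of {alpha, tango} already in.
A4 = A3; e.g. mike (Keeper) can still go to lima. Fixed point.
From tango, successor omega is in the attractor (rank 1); the other successor nova is not.

omega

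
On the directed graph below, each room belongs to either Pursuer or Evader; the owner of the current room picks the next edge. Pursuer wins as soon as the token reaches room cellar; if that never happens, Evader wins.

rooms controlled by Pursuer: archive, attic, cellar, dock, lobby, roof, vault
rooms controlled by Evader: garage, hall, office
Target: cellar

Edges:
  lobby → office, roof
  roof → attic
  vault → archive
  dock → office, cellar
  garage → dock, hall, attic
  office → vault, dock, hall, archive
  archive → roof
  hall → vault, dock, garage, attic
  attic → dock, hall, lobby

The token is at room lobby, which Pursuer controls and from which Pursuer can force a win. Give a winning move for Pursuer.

A0 = {cellar}
A1: add {dock} — dock (Pursuer) has dock→cellar.
A2: add {attic} — attic (Pursuer) has attic→dock.
A3: add {roof} — roof (Pursuer) has roof→attic.
A4: add {archive, lobby} — archive (Pursuer) has archive→roof; lobby (Pursuer) has lobby→roof.
A5: add {vault} — vault (Pursuer) has vault→archive.
A6 = A5; e.g. office (Evader) can still go to hall. Fixed point.
From lobby, successor roof is in the attractor (rank 3); the other successor office is not.

roof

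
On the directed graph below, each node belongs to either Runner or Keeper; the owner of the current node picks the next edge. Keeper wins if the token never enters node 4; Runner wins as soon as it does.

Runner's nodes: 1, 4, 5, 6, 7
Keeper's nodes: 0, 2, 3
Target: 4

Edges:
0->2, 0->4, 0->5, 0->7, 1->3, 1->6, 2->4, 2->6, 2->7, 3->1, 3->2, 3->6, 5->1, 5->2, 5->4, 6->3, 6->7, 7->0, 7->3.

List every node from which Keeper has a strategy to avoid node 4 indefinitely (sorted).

A0 = {4}
A1: add {5} — 5 (Runner) has 5→4.
A2 = A1; e.g. 0 (Keeper) can still go to 2. Fixed point.
Runner's attractor = {4, 5}; Keeper avoids the target exactly from the complement.

0, 1, 2, 3, 6, 7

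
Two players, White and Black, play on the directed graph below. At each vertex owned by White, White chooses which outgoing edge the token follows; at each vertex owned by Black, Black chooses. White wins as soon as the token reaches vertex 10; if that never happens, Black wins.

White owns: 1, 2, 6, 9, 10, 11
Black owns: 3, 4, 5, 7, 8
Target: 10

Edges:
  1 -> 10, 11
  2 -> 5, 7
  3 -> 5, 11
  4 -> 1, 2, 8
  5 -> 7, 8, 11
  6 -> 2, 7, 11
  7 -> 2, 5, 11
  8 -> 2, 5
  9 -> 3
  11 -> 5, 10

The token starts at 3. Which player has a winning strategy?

A0 = {10}
A1: add {1, 11} — 1 (White) has 1→10; 11 (White) has 11→10.
A2: add {6} — 6 (White) has 6→11.
A3 = A2; e.g. 2 (White) has no edge into A2. Fixed point.
3 never enters the attractor, so Black can avoid the target forever.

Black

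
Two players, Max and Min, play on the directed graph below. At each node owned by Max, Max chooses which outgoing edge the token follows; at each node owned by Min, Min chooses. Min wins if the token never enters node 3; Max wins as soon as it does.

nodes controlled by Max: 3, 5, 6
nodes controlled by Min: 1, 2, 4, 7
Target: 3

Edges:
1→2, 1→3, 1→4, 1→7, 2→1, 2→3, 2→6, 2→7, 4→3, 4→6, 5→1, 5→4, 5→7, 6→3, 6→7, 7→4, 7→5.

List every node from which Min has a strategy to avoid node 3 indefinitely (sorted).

A0 = {3}
A1: add {6} — 6 (Max) has 6→3.
A2: add {4} — 4 (Min): all of {3, 6} already in.
A3: add {5} — 5 (Max) has 5→4.
A4: add {7} — 7 (Min): all of {4, 5} already in.
A5 = A4; e.g. 1 (Min) can still go to 2. Fixed point.
Max's attractor = {3, 4, 5, 6, 7}; Min avoids the target exactly from the complement.

1, 2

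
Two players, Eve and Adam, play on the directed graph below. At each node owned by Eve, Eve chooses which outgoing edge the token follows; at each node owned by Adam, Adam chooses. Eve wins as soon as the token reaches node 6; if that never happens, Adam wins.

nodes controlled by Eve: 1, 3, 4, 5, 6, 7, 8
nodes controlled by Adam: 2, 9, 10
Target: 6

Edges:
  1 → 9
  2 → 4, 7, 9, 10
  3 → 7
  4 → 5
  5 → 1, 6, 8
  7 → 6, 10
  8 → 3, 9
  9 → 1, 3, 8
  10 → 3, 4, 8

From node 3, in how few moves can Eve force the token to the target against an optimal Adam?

A0 = {6}
A1: add {5, 7} — 5 (Eve) has 5→6; 7 (Eve) has 7→6.
A2: add {3, 4} — 3 (Eve) has 3→7; 4 (Eve) has 4→5.
3 enters the attractor at level 2, so Eve can force the target in 2 moves from there.

2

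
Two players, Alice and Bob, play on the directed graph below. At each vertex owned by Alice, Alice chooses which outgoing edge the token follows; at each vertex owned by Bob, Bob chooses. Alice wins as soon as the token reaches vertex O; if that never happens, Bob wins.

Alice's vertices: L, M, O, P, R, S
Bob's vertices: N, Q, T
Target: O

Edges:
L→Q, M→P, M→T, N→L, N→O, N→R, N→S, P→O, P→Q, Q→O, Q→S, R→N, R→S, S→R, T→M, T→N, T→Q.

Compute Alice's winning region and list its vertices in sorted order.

A0 = {O}
A1: add {P} — P (Alice) has P→O.
A2: add {M} — M (Alice) has M→P.
A3 = A2; e.g. L (Alice) has no edge into A2. Fixed point.
Alice's winning region = {M, O, P}.

M, O, P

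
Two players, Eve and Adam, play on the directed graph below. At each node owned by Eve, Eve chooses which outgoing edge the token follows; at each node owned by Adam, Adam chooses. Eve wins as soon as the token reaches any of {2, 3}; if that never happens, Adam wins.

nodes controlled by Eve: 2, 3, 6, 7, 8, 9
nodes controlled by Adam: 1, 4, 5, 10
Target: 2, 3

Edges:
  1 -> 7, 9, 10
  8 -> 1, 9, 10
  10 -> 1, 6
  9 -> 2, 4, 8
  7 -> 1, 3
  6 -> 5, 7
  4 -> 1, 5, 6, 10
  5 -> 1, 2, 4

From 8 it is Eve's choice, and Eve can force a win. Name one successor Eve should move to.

A0 = {2, 3}
A1: add {7, 9} — 7 (Eve) has 7→3; 9 (Eve) has 9→2.
A2: add {6, 8} — 6 (Eve) has 6→7; 8 (Eve) has 8→9.
A3 = A2; e.g. 1 (Adam) can still go to 10. Fixed point.
From 8, successor 9 is in the attractor (rank 1); the other successors 1, 10 are not.

9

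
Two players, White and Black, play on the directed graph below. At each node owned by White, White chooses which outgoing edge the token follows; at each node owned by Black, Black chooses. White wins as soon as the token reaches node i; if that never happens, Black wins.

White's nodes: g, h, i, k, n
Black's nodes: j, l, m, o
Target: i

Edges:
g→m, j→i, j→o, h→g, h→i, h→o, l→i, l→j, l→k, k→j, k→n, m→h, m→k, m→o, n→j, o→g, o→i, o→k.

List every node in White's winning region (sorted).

A0 = {i}
A1: add {h} — h (White) has h→i.
A2 = A1; e.g. g (White) has no edge into A1. Fixed point.
White's winning region = {h, i}.

h, i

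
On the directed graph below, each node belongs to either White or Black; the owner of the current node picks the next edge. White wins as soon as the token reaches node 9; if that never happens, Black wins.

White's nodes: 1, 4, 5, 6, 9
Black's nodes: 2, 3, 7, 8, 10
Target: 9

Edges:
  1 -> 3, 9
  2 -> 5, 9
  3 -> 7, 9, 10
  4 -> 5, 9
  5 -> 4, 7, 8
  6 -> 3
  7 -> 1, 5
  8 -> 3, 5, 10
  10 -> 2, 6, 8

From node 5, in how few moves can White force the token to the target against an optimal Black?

2

A0 = {9}
A1: add {1, 4} — 1 (White) has 1→9; 4 (White) has 4→9.
A2: add {5} — 5 (White) has 5→4.
5 enters the attractor at level 2, so White can force the target in 2 moves from there.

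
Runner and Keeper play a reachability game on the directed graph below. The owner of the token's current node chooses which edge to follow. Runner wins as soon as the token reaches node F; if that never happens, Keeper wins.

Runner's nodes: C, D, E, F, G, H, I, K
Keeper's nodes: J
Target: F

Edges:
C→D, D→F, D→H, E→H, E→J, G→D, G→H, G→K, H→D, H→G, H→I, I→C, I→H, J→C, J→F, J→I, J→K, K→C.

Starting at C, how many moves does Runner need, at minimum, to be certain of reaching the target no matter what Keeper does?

A0 = {F}
A1: add {D} — D (Runner) has D→F.
A2: add {C, G, H} — C (Runner) has C→D; G (Runner) has G→D; H (Runner) has H→D.
C enters the attractor at level 2, so Runner can force the target in 2 moves from there.

2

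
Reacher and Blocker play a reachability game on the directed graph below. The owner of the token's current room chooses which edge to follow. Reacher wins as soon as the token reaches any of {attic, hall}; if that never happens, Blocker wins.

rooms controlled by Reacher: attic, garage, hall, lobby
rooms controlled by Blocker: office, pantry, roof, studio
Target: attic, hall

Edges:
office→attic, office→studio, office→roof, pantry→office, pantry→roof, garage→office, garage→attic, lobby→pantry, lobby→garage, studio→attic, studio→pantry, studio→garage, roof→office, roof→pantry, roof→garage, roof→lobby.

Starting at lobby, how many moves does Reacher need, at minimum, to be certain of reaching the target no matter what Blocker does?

2

A0 = {attic, hall}
A1: add {garage} — garage (Reacher) has garage→attic.
A2: add {lobby} — lobby (Reacher) has lobby→garage.
A3 = A2; e.g. office (Blocker) can still go to studio. Fixed point.
lobby enters the attractor at level 2, so Reacher can force the target in 2 moves from there.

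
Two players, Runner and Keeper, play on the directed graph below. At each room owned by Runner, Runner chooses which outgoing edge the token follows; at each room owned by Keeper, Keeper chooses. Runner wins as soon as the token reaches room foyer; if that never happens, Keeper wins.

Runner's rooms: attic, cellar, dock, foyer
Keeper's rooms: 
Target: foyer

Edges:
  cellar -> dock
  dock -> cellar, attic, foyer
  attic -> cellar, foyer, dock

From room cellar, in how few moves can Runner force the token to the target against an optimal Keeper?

2

A0 = {foyer}
A1: add {attic, dock} — attic (Runner) has attic→foyer; dock (Runner) has dock→foyer.
A2: add {cellar} — cellar (Runner) has cellar→dock.
A2 = all vertices. Fixed point.
cellar enters the attractor at level 2, so Runner can force the target in 2 moves from there.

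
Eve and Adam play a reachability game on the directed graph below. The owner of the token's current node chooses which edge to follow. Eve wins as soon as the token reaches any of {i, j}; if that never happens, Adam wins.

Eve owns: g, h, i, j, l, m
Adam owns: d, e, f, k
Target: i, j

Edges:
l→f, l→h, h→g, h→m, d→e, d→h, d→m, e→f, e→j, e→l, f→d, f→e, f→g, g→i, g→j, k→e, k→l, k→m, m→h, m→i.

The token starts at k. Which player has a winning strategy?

A0 = {i, j}
A1: add {g, m} — g (Eve) has g→i; m (Eve) has m→i.
A2: add {h} — h (Eve) has h→g.
A3: add {l} — l (Eve) has l→h.
A4 = A3; e.g. d (Adam) can still go to e. Fixed point.
k never enters the attractor, so Adam can avoid the target forever.

Adam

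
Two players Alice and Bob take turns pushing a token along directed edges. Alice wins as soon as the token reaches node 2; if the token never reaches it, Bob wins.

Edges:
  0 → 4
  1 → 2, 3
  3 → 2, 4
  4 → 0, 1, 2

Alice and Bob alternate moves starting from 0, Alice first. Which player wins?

Track states (vertex, player-to-move).
A0 = {(2,Alice), (2,Bob)}
A1: add {(1,Alice), (3,Alice), (4,Alice)}.
A2: add {(0,Bob), (1,Bob), (3,Bob)}.
A3 = A2; e.g. (0,Alice) stays out. (0,Alice) never enters ⇒ Bob avoids the target.

Bob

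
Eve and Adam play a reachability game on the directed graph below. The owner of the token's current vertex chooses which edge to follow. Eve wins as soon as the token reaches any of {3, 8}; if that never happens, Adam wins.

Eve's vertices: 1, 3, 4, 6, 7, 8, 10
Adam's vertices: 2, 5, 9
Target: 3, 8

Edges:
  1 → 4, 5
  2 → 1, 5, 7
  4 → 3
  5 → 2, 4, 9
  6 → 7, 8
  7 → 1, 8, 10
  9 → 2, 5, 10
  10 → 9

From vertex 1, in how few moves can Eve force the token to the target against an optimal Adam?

2

A0 = {3, 8}
A1: add {4, 6, 7} — 4 (Eve) has 4→3; 6 (Eve) has 6→8; 7 (Eve) has 7→8.
A2: add {1} — 1 (Eve) has 1→4.
A3 = A2; e.g. 2 (Adam) can still go to 5. Fixed point.
1 enters the attractor at level 2, so Eve can force the target in 2 moves from there.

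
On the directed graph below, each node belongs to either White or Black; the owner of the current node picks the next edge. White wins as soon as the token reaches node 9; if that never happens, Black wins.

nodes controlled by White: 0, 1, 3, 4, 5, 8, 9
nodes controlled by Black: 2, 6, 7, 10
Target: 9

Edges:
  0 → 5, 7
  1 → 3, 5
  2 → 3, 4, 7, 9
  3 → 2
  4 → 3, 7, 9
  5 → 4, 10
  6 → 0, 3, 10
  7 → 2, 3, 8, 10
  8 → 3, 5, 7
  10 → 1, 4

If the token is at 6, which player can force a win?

A0 = {9}
A1: add {4} — 4 (White) has 4→9.
A2: add {5} — 5 (White) has 5→4.
A3: add {0, 1, 8} — 0 (White) has 0→5; 1 (White) has 1→5; 8 (White) has 8→5.
A4: add {10} — 10 (Black): all of {1, 4} already in.
A5 = A4; e.g. 2 (Black) can still go to 3. Fixed point.
6 never enters the attractor, so Black can avoid the target forever.

Black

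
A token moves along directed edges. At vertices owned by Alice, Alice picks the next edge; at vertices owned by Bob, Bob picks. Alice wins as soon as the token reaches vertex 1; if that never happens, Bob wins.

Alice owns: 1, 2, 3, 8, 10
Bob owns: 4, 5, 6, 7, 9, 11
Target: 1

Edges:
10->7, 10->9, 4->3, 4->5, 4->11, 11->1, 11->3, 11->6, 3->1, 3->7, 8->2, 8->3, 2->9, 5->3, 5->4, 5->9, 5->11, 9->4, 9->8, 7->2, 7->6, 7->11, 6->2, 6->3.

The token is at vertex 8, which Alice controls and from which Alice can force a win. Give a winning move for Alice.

A0 = {1}
A1: add {3} — 3 (Alice) has 3→1.
A2: add {8} — 8 (Alice) has 8→3.
A3 = A2; e.g. 2 (Alice) has no edge into A2. Fixed point.
From 8, successor 3 is in the attractor (rank 1); the other successor 2 is not.

3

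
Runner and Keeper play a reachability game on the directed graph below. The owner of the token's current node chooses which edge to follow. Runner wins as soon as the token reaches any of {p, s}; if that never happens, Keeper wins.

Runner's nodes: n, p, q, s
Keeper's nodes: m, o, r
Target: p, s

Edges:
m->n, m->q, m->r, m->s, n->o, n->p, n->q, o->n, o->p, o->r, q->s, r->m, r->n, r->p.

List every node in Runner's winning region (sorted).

n, p, q, s

A0 = {p, s}
A1: add {n, q} — n (Runner) has n→p; q (Runner) has q→s.
A2 = A1; e.g. m (Keeper) can still go to r. Fixed point.
Runner's winning region = {n, p, q, s}.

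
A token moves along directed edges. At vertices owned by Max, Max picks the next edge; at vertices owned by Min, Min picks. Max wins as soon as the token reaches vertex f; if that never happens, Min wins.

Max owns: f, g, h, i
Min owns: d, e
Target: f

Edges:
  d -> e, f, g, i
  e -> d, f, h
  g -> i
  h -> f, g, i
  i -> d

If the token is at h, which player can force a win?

A0 = {f}
A1: add {h} — h (Max) has h→f.
A2 = A1; e.g. d (Min) can still go to e. Fixed point.
h ∈ A1, so Max can force the target.

Max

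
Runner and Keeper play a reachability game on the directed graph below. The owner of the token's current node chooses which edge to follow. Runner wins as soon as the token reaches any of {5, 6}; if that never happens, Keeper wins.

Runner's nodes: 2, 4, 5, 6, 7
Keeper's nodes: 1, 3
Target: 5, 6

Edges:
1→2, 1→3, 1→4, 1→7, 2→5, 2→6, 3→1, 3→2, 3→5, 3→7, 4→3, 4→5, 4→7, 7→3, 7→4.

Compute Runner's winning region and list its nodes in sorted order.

2, 4, 5, 6, 7

A0 = {5, 6}
A1: add {2, 4} — 2 (Runner) has 2→5; 4 (Runner) has 4→5.
A2: add {7} — 7 (Runner) has 7→4.
A3 = A2; e.g. 1 (Keeper) can still go to 3. Fixed point.
Runner's winning region = {2, 4, 5, 6, 7}.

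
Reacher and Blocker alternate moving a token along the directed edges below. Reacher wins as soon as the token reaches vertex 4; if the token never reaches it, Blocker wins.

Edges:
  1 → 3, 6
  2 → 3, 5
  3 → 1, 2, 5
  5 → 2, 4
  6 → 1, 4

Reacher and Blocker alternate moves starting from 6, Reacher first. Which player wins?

Track states (vertex, player-to-move).
A0 = {(4,Reacher), (4,Blocker)}
A1: add {(5,Reacher), (6,Reacher)}.
(6,Reacher) ∈ A1 ⇒ Reacher forces the target.

Reacher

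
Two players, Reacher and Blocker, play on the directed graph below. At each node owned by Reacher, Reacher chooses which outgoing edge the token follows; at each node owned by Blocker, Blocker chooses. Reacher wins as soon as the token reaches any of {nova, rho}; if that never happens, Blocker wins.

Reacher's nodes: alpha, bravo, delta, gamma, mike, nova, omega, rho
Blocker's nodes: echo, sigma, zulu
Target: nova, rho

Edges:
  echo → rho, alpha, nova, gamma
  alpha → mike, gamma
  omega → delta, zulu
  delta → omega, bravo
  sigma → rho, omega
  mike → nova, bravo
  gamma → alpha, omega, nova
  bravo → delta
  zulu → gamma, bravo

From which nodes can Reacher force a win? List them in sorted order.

A0 = {nova, rho}
A1: add {gamma, mike} — mike (Reacher) has mike→nova; gamma (Reacher) has gamma→nova.
A2: add {alpha} — alpha (Reacher) has alpha→mike.
A3: add {echo} — echo (Blocker): all of {rho, alpha, nova, gamma} already in.
A4 = A3; e.g. omega (Reacher) has no edge into A3. Fixed point.
Reacher's winning region = {alpha, echo, gamma, mike, nova, rho}.

alpha, echo, gamma, mike, nova, rho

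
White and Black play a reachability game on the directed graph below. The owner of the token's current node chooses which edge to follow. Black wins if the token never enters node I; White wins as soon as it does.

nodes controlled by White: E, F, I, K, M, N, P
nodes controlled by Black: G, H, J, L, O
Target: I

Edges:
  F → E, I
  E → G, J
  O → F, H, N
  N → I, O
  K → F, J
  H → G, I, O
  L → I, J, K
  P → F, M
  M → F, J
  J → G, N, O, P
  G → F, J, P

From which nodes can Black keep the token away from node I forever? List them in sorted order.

A0 = {I}
A1: add {F, N} — F (White) has F→I; N (White) has N→I.
A2: add {K, M, P} — K (White) has K→F; M (White) has M→F; P (White) has P→F.
A3 = A2; e.g. E (White) has no edge into A2. Fixed point.
White's attractor = {F, I, K, M, N, P}; Black avoids the target exactly from the complement.

E, G, H, J, L, O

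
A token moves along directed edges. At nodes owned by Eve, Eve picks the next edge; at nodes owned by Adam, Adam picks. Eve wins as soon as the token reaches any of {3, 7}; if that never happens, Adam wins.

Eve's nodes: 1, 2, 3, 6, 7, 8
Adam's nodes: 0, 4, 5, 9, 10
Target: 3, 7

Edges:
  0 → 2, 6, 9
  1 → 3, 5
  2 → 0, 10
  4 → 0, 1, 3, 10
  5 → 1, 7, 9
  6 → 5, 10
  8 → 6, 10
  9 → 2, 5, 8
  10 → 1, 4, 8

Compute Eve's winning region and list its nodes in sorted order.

A0 = {3, 7}
A1: add {1} — 1 (Eve) has 1→3.
A2 = A1; e.g. 0 (Adam) can still go to 2. Fixed point.
Eve's winning region = {1, 3, 7}.

1, 3, 7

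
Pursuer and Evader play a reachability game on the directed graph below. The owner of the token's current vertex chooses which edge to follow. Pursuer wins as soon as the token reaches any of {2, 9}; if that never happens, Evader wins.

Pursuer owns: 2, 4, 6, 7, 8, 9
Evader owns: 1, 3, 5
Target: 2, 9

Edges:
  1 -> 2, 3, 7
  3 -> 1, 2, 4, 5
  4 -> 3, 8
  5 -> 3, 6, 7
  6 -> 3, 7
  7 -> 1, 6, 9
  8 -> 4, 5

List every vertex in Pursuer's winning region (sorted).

A0 = {2, 9}
A1: add {7} — 7 (Pursuer) has 7→9.
A2: add {6} — 6 (Pursuer) has 6→7.
A3 = A2; e.g. 1 (Evader) can still go to 3. Fixed point.
Pursuer's winning region = {2, 6, 7, 9}.

2, 6, 7, 9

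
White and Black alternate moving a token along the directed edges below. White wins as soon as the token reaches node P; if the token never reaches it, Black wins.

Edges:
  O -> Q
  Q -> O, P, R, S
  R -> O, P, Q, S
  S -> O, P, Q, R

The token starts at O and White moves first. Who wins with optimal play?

Track states (vertex, player-to-move).
A0 = {(P,White), (P,Black)}
A1: add {(Q,White), (R,White), (S,White)}.
A2: add {(O,Black)}.
A3 = A2; e.g. (O,White) stays out. (O,White) never enters ⇒ Black avoids the target.

Black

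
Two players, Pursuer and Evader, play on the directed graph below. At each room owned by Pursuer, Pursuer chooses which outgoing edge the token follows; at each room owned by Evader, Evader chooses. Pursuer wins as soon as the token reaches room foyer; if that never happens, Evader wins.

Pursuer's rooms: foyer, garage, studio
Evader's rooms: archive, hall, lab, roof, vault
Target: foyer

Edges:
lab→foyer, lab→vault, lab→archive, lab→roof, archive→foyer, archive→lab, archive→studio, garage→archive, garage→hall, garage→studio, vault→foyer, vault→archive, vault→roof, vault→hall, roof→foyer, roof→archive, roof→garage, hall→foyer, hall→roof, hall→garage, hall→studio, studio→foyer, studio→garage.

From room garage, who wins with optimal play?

Pursuer

A0 = {foyer}
A1: add {studio} — studio (Pursuer) has studio→foyer.
A2: add {garage} — garage (Pursuer) has garage→studio.
A3 = A2; e.g. vault (Evader) can still go to archive. Fixed point.
garage ∈ A2, so Pursuer can force the target.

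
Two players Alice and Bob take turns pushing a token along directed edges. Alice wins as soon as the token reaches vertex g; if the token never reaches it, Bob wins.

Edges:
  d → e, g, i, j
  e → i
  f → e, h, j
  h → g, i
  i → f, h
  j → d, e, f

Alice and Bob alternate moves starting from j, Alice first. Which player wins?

Bob

Track states (vertex, player-to-move).
A0 = {(g,Alice), (g,Bob)}
A1: add {(d,Alice), (h,Alice)}.
A2 = A1; e.g. (d,Bob) stays out. (j,Alice) never enters ⇒ Bob avoids the target.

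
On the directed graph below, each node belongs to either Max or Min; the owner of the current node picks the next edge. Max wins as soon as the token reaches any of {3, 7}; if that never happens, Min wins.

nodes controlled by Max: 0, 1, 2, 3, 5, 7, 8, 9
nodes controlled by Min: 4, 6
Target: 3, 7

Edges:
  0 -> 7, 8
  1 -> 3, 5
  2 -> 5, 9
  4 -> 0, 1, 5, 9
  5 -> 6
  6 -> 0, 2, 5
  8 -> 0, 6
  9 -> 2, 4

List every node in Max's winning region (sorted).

A0 = {3, 7}
A1: add {0, 1} — 0 (Max) has 0→7; 1 (Max) has 1→3.
A2: add {8} — 8 (Max) has 8→0.
A3 = A2; e.g. 2 (Max) has no edge into A2. Fixed point.
Max's winning region = {0, 1, 3, 7, 8}.

0, 1, 3, 7, 8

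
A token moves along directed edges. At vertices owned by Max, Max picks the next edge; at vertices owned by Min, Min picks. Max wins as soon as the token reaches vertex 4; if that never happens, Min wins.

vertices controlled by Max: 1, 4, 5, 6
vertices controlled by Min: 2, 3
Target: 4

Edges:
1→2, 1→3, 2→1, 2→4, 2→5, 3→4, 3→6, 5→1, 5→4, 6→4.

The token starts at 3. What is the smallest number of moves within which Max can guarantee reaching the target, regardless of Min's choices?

2

A0 = {4}
A1: add {5, 6} — 5 (Max) has 5→4; 6 (Max) has 6→4.
A2: add {3} — 3 (Min): all of {4, 6} already in.
3 enters the attractor at level 2, so Max can force the target in 2 moves from there.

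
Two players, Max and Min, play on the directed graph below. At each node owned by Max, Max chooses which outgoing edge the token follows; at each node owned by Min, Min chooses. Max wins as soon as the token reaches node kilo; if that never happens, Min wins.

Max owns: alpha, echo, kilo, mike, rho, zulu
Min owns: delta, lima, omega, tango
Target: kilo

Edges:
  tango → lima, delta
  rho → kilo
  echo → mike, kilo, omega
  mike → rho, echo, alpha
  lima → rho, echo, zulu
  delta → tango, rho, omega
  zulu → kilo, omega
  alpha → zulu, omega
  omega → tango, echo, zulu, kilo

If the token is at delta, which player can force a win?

Min

A0 = {kilo}
A1: add {echo, rho, zulu} — rho (Max) has rho→kilo; echo (Max) has echo→kilo; zulu (Max) has zulu→kilo.
A2: add {alpha, lima, mike} — mike (Max) has mike→rho; lima (Min): all of {rho, echo, zulu} already in; alpha (Max) has alpha→zulu.
A3 = A2; e.g. tango (Min) can still go to delta. Fixed point.
delta never enters the attractor, so Min can avoid the target forever.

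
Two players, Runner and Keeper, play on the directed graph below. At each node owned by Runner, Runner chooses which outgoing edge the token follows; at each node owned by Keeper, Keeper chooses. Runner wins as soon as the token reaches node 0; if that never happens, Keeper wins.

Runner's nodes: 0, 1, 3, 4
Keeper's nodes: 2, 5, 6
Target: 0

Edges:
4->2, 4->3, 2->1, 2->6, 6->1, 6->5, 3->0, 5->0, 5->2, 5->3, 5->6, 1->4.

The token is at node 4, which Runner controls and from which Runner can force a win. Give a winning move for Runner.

A0 = {0}
A1: add {3} — 3 (Runner) has 3→0.
A2: add {4} — 4 (Runner) has 4→3.
A3: add {1} — 1 (Runner) has 1→4.
A4 = A3; e.g. 2 (Keeper) can still go to 6. Fixed point.
From 4, successor 3 is in the attractor (rank 1); the other successor 2 is not.

3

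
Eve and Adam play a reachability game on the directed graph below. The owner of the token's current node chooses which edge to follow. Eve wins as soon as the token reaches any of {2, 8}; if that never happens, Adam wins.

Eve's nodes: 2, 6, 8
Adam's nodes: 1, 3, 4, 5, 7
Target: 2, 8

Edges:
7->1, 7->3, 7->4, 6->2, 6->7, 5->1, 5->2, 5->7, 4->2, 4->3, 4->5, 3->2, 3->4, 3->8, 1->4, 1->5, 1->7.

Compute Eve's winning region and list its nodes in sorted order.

2, 6, 8

A0 = {2, 8}
A1: add {6} — 6 (Eve) has 6→2.
A2 = A1; e.g. 1 (Adam) can still go to 4. Fixed point.
Eve's winning region = {2, 6, 8}.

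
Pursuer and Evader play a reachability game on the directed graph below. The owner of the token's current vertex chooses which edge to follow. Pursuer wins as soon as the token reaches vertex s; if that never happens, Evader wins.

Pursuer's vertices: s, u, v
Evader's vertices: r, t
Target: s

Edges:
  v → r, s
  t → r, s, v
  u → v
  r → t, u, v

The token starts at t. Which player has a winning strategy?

A0 = {s}
A1: add {v} — v (Pursuer) has v→s.
A2: add {u} — u (Pursuer) has u→v.
A3 = A2; e.g. r (Evader) can still go to t. Fixed point.
t never enters the attractor, so Evader can avoid the target forever.

Evader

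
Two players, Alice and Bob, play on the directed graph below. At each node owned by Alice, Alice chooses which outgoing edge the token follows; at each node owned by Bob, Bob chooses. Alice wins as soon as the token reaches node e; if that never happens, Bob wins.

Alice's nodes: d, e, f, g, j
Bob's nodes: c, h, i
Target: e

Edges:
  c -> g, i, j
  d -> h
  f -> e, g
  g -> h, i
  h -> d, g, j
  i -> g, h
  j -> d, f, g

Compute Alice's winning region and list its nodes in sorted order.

A0 = {e}
A1: add {f} — f (Alice) has f→e.
A2: add {j} — j (Alice) has j→f.
A3 = A2; e.g. c (Bob) can still go to g. Fixed point.
Alice's winning region = {e, f, j}.

e, f, j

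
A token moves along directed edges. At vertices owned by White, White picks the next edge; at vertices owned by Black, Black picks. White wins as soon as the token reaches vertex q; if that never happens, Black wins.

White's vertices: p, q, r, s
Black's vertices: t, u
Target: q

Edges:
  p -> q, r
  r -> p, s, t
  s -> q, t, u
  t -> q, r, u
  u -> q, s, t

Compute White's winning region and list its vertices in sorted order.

p, q, r, s

A0 = {q}
A1: add {p, s} — p (White) has p→q; s (White) has s→q.
A2: add {r} — r (White) has r→p.
A3 = A2; e.g. t (Black) can still go to u. Fixed point.
White's winning region = {p, q, r, s}.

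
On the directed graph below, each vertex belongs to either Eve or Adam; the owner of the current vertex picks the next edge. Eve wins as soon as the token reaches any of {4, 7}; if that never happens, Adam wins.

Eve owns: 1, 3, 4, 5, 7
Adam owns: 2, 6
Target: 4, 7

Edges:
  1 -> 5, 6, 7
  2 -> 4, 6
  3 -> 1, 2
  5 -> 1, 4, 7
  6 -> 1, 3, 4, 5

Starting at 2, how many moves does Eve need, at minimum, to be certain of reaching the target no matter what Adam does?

A0 = {4, 7}
A1: add {1, 5} — 1 (Eve) has 1→7; 5 (Eve) has 5→4.
A2: add {3} — 3 (Eve) has 3→1.
A3: add {6} — 6 (Adam): all of {1, 3, 4, 5} already in.
A4: add {2} — 2 (Adam): all of {4, 6} already in.
A4 = all vertices. Fixed point.
2 enters the attractor at level 4, so Eve can force the target in 4 moves from there.

4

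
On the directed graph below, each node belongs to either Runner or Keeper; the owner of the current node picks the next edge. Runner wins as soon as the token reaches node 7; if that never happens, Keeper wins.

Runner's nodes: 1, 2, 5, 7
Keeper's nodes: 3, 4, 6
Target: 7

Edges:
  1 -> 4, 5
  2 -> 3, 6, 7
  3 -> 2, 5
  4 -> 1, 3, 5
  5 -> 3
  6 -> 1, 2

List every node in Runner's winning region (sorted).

2, 7

A0 = {7}
A1: add {2} — 2 (Runner) has 2→7.
A2 = A1; e.g. 1 (Runner) has no edge into A1. Fixed point.
Runner's winning region = {2, 7}.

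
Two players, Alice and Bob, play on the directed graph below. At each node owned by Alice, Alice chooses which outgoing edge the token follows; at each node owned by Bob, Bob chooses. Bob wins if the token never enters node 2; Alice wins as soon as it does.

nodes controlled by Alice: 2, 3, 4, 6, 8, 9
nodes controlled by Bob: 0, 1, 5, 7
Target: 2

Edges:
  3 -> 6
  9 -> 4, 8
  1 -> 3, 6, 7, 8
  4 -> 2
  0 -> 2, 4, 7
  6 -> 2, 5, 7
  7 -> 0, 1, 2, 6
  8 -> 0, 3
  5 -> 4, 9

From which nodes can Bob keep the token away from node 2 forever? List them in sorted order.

A0 = {2}
A1: add {4, 6} — 4 (Alice) has 4→2; 6 (Alice) has 6→2.
A2: add {3, 9} — 3 (Alice) has 3→6; 9 (Alice) has 9→4.
A3: add {5, 8} — 5 (Bob): all of {4, 9} already in; 8 (Alice) has 8→3.
A4 = A3; e.g. 0 (Bob) can still go to 7. Fixed point.
Alice's attractor = {2, 3, 4, 5, 6, 8, 9}; Bob avoids the target exactly from the complement.

0, 1, 7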